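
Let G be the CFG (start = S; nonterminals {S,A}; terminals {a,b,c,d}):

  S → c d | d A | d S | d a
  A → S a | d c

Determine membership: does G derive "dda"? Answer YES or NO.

Convert to CNF:
  S -> T1 A | T1 S | T1 T0 | T2 T1
  A -> S T0 | T1 T2
  T0 -> a
  T1 -> d
  T2 -> c

CYK fill:
  [0..0]={T1}  "d"  orig:{}
  [1..1]={T1}  "d"  orig:{}
  [2..2]={T0}  "a"  orig:{}
  [0..1]=∅  "dd"
  [1..2]={S}  "da"
  [0..2]={S}  "dda"

S ∈ T[0,2] ⇒ YES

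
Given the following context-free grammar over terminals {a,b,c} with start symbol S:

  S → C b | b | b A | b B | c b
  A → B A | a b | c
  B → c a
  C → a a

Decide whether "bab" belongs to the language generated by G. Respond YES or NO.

Convert to CNF:
  S -> C T1 | T1 A | T1 B | T2 T1 | b
  A -> B A | T0 T1 | c
  B -> T2 T0
  C -> T0 T0
  T0 -> a
  T1 -> b
  T2 -> c

CYK fill:
  [0..0]={S,T1}  "b"  orig:{S}
  [1..1]={T0}  "a"  orig:{}
  [2..2]={S,T1}  "b"  orig:{S}
  [0..1]=∅  "ba"
  [1..2]={A}  "ab"
  [0..2]={S}  "bab"

S ∈ T[0,2] ⇒ YES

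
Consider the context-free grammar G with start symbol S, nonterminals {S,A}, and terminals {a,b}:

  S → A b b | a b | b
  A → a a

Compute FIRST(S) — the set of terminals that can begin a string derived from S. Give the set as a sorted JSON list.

FIRST iteration:
round 1:
  A via A→a a: +{a}
  S via S→A b b: +{a}
  S via S→b: +{b}
  FIRST[S]={a,b}  FIRST[A]={a}
round 2: — fixpoint
  FIRST[S]={a,b}  FIRST[A]={a}

FIRST(S) = ["a", "b"]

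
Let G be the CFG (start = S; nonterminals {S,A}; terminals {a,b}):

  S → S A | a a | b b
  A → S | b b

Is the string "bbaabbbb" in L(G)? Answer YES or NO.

Convert to CNF:
  S -> S A | T0 T0 | T1 T1
  A -> S A | T0 T0 | T1 T1
  T0 -> a
  T1 -> b

CYK fill:
  [0..0]={T1}  "b"  orig:{}
  [1..1]={T1}  "b"  orig:{}
  [2..2]={T0}  "a"  orig:{}
  [3..3]={T0}  "a"  orig:{}
  [4..4]={T1}  "b"  orig:{}
  [5..5]={T1}  "b"  orig:{}
  [6..6]={T1}  "b"  orig:{}
  [7..7]={T1}  "b"  orig:{}
  [0..1]={A,S}  "bb"
  [1..2]=∅  "ba"
  [2..3]={A,S}  "aa"
  [3..4]=∅  "ab"
  [4..5]={A,S}  "bb"
  [5..6]={A,S}  "bb"
  [6..7]={A,S}  "bb"
  [0..2]=∅  "bba"
  [1..3]=∅  "baa"
  [2..4]=∅  "aab"
  [3..5]=∅  "abb"
  [4..6]=∅  "bbb"
  [5..7]=∅  "bbb"
  [0..3]={A,S}  "bbaa"
  [1..4]=∅  "baab"
  [2..5]={A,S}  "aabb"
  [3..6]=∅  "abbb"
  [4..7]={A,S}  "bbbb"
  [0..4]=∅  "bbaab"
  [1..5]=∅  "baabb"
  [2..6]=∅  "aabbb"
  [3..7]=∅  "abbbb"
  [0..5]={A,S}  "bbaabb"
  [1..6]=∅  "baabbb"
  [2..7]={A,S}  "aabbbb"
  [0..6]=∅  "bbaabbb"
  [1..7]=∅  "baabbbb"
  [0..7]={A,S}  "bbaabbbb"

S ∈ T[0,7] ⇒ YES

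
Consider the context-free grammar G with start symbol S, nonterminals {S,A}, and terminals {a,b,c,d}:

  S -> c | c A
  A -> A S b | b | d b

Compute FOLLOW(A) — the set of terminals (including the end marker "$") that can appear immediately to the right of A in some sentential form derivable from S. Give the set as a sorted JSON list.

FIRST sets, iterate to fixpoint:
iter 1:
  A via A→b: +{b}
  A via A→d b: +{d}
  S via S→c: +{c}
  FIRST(S)={c}  FIRST(A)={b,d}
iter 2: — fixpoint
  FIRST(S)={c}  FIRST(A)={b,d}

FOLLOW sets:
FOLLOW(S) := {$}
round 1:
  A→A S b: FOLLOW(A) ⊇ FIRST(S) = {c}; new: +{c}
  A→A S b: FOLLOW(S) ⊇ FIRST(b) = {b}; new: +{b}
  S→c A: FOLLOW(A) ⊇ FOLLOW(S) ⊇ {$,b}; new: +{$,b}
  S: {$,b}  A: {$,b,c}
round 2: — fixpoint
  S: {$,b}  A: {$,b,c}

FOLLOW(A) = ["$", "b", "c"]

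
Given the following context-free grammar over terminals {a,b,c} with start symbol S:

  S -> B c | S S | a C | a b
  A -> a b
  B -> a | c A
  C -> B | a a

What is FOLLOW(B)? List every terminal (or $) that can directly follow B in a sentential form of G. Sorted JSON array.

Compute FIRST by fixpoint:
round 1:
  A via A→a b: +{a}
  B via B→a: +{a}
  B via B→c A: +{c}
  C via C→B: +{a,c}
  S via S→B c: +{a,c}
  S: {a,c}  A: {a}  B: {a,c}  C: {a,c}
round 2: — fixpoint
  S: {a,c}  A: {a}  B: {a,c}  C: {a,c}

FOLLOW sets:
initialize: $ ∈ FOLLOW(S)
iter 1:
  S→B c: FOLLOW(B) ⊇ FIRST(c) = {c}; new: +{c}
  S→S S: FOLLOW(S) ⊇ FIRST(S) = {a,c}; new: +{a,c}
  S→a C: FOLLOW(C) ⊇ FOLLOW(S) ⊇ {$,a,c}; new: +{$,a,c}
  FOLLOW[S]={$,a,c}  FOLLOW[A]={}  FOLLOW[B]={c}  FOLLOW[C]={$,a,c}
iter 2:
  B→c A: FOLLOW(A) ⊇ FOLLOW(B) ⊇ {c}; new: +{c}
  C→B: FOLLOW(B) ⊇ FOLLOW(C) ⊇ {$,a,c}; new: +{$,a}
  FOLLOW[S]={$,a,c}  FOLLOW[A]={c}  FOLLOW[B]={$,a,c}  FOLLOW[C]={$,a,c}
iter 3:
  B→c A: FOLLOW(A) ⊇ FOLLOW(B) ⊇ {$,a,c}; new: +{$,a}
  FOLLOW[S]={$,a,c}  FOLLOW[A]={$,a,c}  FOLLOW[B]={$,a,c}  FOLLOW[C]={$,a,c}
iter 4: — fixpoint
  FOLLOW[S]={$,a,c}  FOLLOW[A]={$,a,c}  FOLLOW[B]={$,a,c}  FOLLOW[C]={$,a,c}

FOLLOW(B) = ["$", "a", "c"]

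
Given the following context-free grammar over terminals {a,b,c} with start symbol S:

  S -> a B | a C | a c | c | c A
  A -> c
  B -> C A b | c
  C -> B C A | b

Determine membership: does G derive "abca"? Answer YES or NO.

Convert to CNF:
  S -> T1 B | T1 C | T1 T2 | T2 A | c
  A -> c
  B -> C X3 | c
  C -> B X4 | b
  T0 -> b
  T1 -> a
  T2 -> c
  X3 -> A T0
  X4 -> C A

CYK table (by increasing span):
  [0..0]={T1}  "a"  orig:{}
  [1..1]={C,T0}  "b"  orig:{C}
  [2..2]={A,B,S,T2}  "c"  orig:{A,B,S}
  [3..3]={T1}  "a"  orig:{}
  [0..1]={S}  "ab"
  [1..2]={X4}  "bc"  orig:{}
  [2..3]=∅  "ca"
  [0..2]=∅  "abc"
  [1..3]=∅  "bca"
  [0..3]=∅  "abca"

S ∉ T[0,3] ⇒ NO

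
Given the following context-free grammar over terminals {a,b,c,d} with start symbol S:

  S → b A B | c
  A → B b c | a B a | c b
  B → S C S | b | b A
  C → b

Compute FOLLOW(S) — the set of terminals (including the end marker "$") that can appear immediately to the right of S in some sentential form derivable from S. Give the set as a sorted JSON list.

FIRST iteration:
round 1:
  A via A→a B a: +{a}
  A via A→c b: +{c}
  B via B→b: +{b}
  C via C→b: +{b}
  S via S→b A B: +{b}
  S via S→c: +{c}
  FIRST[S]={b,c}  FIRST[A]={a,c}  FIRST[B]={b}  FIRST[C]={b}
round 2:
  A via A→B b c: +{b}
  B via B→S C S: +{c}
  FIRST[S]={b,c}  FIRST[A]={a,b,c}  FIRST[B]={b,c}  FIRST[C]={b}
round 3: (no change)
  FIRST[S]={b,c}  FIRST[A]={a,b,c}  FIRST[B]={b,c}  FIRST[C]={b}

FOLLOW iteration:
seed FOLLOW(S) with $
pass 1:
  A→B b c: FOLLOW(B) ⊇ FIRST(b) = {b}; new: +{b}
  A→a B a: FOLLOW(B) ⊇ FIRST(a) = {a}; new: +{a}
  B→S C S: FOLLOW(S) ⊇ FIRST(C) = {b}; new: +{b}
  B→S C S: FOLLOW(C) ⊇ FIRST(S) = {b,c}; new: +{b,c}
  B→S C S: FOLLOW(S) ⊇ FOLLOW(B) ⊇ {a,b}; new: +{a}
  B→b A: FOLLOW(A) ⊇ FOLLOW(B) ⊇ {a,b}; new: +{a,b}
  S→b A B: FOLLOW(A) ⊇ FIRST(B) = {b,c}; new: +{c}
  S→b A B: FOLLOW(B) ⊇ FOLLOW(S) ⊇ {$,a,b}; new: +{$}
  FOLLOW(S)={$,a,b}  FOLLOW(A)={a,b,c}  FOLLOW(B)={$,a,b}  FOLLOW(C)={b,c}
pass 2:
  B→b A: FOLLOW(A) ⊇ FOLLOW(B) ⊇ {$,a,b}; new: +{$}
  FOLLOW(S)={$,a,b}  FOLLOW(A)={$,a,b,c}  FOLLOW(B)={$,a,b}  FOLLOW(C)={b,c}
pass 3: — fixpoint
  FOLLOW(S)={$,a,b}  FOLLOW(A)={$,a,b,c}  FOLLOW(B)={$,a,b}  FOLLOW(C)={b,c}

FOLLOW(S) = ["$", "a", "b"]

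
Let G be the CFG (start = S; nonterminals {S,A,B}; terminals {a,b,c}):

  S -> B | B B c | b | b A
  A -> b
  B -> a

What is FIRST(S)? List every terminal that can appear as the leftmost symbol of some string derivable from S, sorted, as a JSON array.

FIRST sets, iterate to fixpoint:
iter 1:
  A via A→b: +{b}
  B via B→a: +{a}
  S via S→B: +{a}
  S via S→b: +{b}
  FIRST[S]={a,b}  FIRST[A]={b}  FIRST[B]={a}
iter 2: (no change)
  FIRST[S]={a,b}  FIRST[A]={b}  FIRST[B]={a}

FIRST(S) = ["a", "b"]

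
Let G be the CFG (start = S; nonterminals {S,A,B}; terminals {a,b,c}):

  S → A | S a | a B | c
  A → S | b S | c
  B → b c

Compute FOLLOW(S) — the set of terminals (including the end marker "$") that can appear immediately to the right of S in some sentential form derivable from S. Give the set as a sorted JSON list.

Compute FIRST by fixpoint:
[1]
  A via A→b S: +{b}
  A via A→c: +{c}
  B via B→b c: +{b}
  S via S→A: +{b,c}
  S via S→a B: +{a}
  FIRST[S]={a,b,c}  FIRST[A]={b,c}  FIRST[B]={b}
[2]
  A via A→S: +{a}
  FIRST[S]={a,b,c}  FIRST[A]={a,b,c}  FIRST[B]={b}
[3] (no change)
  FIRST[S]={a,b,c}  FIRST[A]={a,b,c}  FIRST[B]={b}

FOLLOW iteration:
seed FOLLOW(S) with $
iter 1:
  S→A: FOLLOW(A) ⊇ FOLLOW(S) ⊇ {$}; new: +{$}
  S→S a: FOLLOW(S) ⊇ FIRST(a) = {a}; new: +{a}
  S→a B: FOLLOW(B) ⊇ FOLLOW(S) ⊇ {$,a}; new: +{$,a}
  FOLLOW(S)={$,a}  FOLLOW(A)={$}  FOLLOW(B)={$,a}
iter 2:
  S→A: FOLLOW(A) ⊇ FOLLOW(S) ⊇ {$,a}; new: +{a}
  FOLLOW(S)={$,a}  FOLLOW(A)={$,a}  FOLLOW(B)={$,a}
iter 3: — fixpoint
  FOLLOW(S)={$,a}  FOLLOW(A)={$,a}  FOLLOW(B)={$,a}

FOLLOW(S) = ["$", "a"]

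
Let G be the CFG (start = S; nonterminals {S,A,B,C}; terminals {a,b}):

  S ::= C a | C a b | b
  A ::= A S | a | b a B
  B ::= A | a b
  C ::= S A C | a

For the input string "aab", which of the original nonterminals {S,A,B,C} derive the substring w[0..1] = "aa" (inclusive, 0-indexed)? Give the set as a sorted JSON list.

CNF form of G:
  S -> C T1 | C X5 | b
  A -> A S | T0 X2 | a
  B -> A S | T0 X3 | T1 T0 | a
  C -> S X4 | a
  T0 -> b
  T1 -> a
  X2 -> T1 B
  X3 -> T1 B
  X4 -> A C
  X5 -> T1 T0

CYK table (by increasing span), restricted to cells inside w[0..1]:
  cell(0,0) a: {A,B,C,T1}  orig:{A,B,C}
  cell(1,1) a: {A,B,C,T1}  orig:{A,B,C}
  cell(0,1) aa: {S,X2,X3,X4}  orig:{S}

Original NTs in T[0,1] deriving "aa": ["S"]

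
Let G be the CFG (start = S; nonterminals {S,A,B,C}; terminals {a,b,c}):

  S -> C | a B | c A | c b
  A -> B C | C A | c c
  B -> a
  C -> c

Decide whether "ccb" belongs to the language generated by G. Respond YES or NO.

CNF form of G:
  S -> T0 A | T0 T2 | T1 B | c
  A -> B C | C A | T0 T0
  B -> a
  C -> c
  T0 -> c
  T1 -> a
  T2 -> b

CYK fill:
  [0..0]={C,S,T0}  "c"  orig:{C,S}
  [1..1]={C,S,T0}  "c"  orig:{C,S}
  [2..2]={T2}  "b"  orig:{}
  [0..1]={A}  "cc"
  [1..2]={S}  "cb"
  [0..2]=∅  "ccb"

S ∉ T[0,2] ⇒ NO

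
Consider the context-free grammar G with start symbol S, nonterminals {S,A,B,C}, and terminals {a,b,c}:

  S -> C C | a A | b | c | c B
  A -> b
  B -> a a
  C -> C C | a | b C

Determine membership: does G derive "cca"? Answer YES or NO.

CNF form of G:
  S -> C C | T0 A | T2 B | b | c
  A -> b
  B -> T0 T0
  C -> C C | T1 C | a
  T0 -> a
  T1 -> b
  T2 -> c

CYK fill:
  cell(0,0) c: {S,T2}  orig:{S}
  cell(1,1) c: {S,T2}  orig:{S}
  cell(2,2) a: {C,T0}  orig:{C}
  cell(0,1) cc: ∅
  cell(1,2) ca: ∅
  cell(0,2) cca: ∅

S ∉ T[0,2] ⇒ NO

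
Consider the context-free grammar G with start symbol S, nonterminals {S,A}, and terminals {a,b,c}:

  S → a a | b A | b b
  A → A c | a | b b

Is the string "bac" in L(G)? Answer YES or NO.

Convert to CNF:
  S -> T1 A | T1 T1 | T2 T2
  A -> A T0 | T1 T1 | a
  T0 -> c
  T1 -> b
  T2 -> a

Fill CYK table bottom-up:
  cell(0,0) b: {T1}  orig:{}
  cell(1,1) a: {A,T2}  orig:{A}
  cell(2,2) c: {T0}  orig:{}
  cell(0,1) ba: {S}
  cell(1,2) ac: {A}
  cell(0,2) bac: {S}

S ∈ T[0,2] ⇒ YES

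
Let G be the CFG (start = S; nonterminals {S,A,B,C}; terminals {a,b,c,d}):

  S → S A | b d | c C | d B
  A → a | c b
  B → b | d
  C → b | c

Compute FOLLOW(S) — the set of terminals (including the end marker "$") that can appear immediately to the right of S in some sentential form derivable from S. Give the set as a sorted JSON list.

FIRST sets, iterate to fixpoint:
pass 1:
  A via A→a: +{a}
  A via A→c b: +{c}
  B via B→b: +{b}
  B via B→d: +{d}
  C via C→b: +{b}
  C via C→c: +{c}
  S via S→b d: +{b}
  S via S→c C: +{c}
  S via S→d B: +{d}
  FIRST(S)={b,c,d}  FIRST(A)={a,c}  FIRST(B)={b,d}  FIRST(C)={b,c}
pass 2: (no change)
  FIRST(S)={b,c,d}  FIRST(A)={a,c}  FIRST(B)={b,d}  FIRST(C)={b,c}

Compute FOLLOW by fixpoint:
FOLLOW(S) := {$}
pass 1:
  S→S A: FOLLOW(S) ⊇ FIRST(A) = {a,c}; new: +{a,c}
  S→S A: FOLLOW(A) ⊇ FOLLOW(S) ⊇ {$,a,c}; new: +{$,a,c}
  S→c C: FOLLOW(C) ⊇ FOLLOW(S) ⊇ {$,a,c}; new: +{$,a,c}
  S→d B: FOLLOW(B) ⊇ FOLLOW(S) ⊇ {$,a,c}; new: +{$,a,c}
  FOLLOW[S]={$,a,c}  FOLLOW[A]={$,a,c}  FOLLOW[B]={$,a,c}  FOLLOW[C]={$,a,c}
pass 2: — fixpoint
  FOLLOW[S]={$,a,c}  FOLLOW[A]={$,a,c}  FOLLOW[B]={$,a,c}  FOLLOW[C]={$,a,c}

FOLLOW(S) = ["$", "a", "c"]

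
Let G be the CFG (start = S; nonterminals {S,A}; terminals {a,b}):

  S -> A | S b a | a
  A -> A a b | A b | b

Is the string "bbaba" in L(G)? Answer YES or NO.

CNF form of G:
  S -> A T1 | A X3 | S X4 | a | b
  A -> A T1 | A X2 | b
  T0 -> a
  T1 -> b
  X2 -> T0 T1
  X3 -> T0 T1
  X4 -> T1 T0

CYK fill:
  T[0,0] 'b' = {A,S,T1}  orig:{A,S}
  T[1,1] 'b' = {A,S,T1}  orig:{A,S}
  T[2,2] 'a' = {S,T0}  orig:{S}
  T[3,3] 'b' = {A,S,T1}  orig:{A,S}
  T[4,4] 'a' = {S,T0}  orig:{S}
  T[0,1] 'bb' = {A,S}
  T[1,2] 'ba' = {X4}  orig:{}
  T[2,3] 'ab' = {X2,X3}  orig:{}
  T[3,4] 'ba' = {X4}  orig:{}
  T[0,2] 'bba' = {S}
  T[1,3] 'bab' = {A,S}
  T[2,4] 'aba' = {S}
  T[0,3] 'bbab' = {A,S}
  T[1,4] 'baba' = ∅
  T[0,4] 'bbaba' = {S}

S ∈ T[0,4] ⇒ YES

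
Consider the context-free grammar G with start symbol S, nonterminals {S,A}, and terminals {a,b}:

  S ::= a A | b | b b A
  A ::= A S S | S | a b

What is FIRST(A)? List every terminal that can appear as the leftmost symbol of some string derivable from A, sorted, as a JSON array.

FIRST sets, iterate to fixpoint:
iter 1:
  A via A→a b: +{a}
  S via S→a A: +{a}
  S via S→b: +{b}
  S: {a,b}  A: {a}
iter 2:
  A via A→S: +{b}
  S: {a,b}  A: {a,b}
iter 3: — fixpoint
  S: {a,b}  A: {a,b}

FIRST(A) = ["a", "b"]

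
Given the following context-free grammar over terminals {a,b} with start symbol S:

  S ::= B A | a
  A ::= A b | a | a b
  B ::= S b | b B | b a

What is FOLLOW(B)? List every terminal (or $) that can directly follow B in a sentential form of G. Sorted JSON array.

Compute FIRST by fixpoint:
pass 1:
  A via A→a: +{a}
  B via B→b B: +{b}
  S via S→B A: +{b}
  S via S→a: +{a}
  FIRST[S]={a,b}  FIRST[A]={a}  FIRST[B]={b}
pass 2:
  B via B→S b: +{a}
  FIRST[S]={a,b}  FIRST[A]={a}  FIRST[B]={a,b}
pass 3: done
  FIRST[S]={a,b}  FIRST[A]={a}  FIRST[B]={a,b}

Compute FOLLOW by fixpoint:
seed FOLLOW(S) with $
pass 1:
  A→A b: FOLLOW(A) ⊇ FIRST(b) = {b}; new: +{b}
  B→S b: FOLLOW(S) ⊇ FIRST(b) = {b}; new: +{b}
  S→B A: FOLLOW(B) ⊇ FIRST(A) = {a}; new: +{a}
  S→B A: FOLLOW(A) ⊇ FOLLOW(S) ⊇ {$,b}; new: +{$}
  S: {$,b}  A: {$,b}  B: {a}
pass 2: (stable)
  S: {$,b}  A: {$,b}  B: {a}

FOLLOW(B) = ["a"]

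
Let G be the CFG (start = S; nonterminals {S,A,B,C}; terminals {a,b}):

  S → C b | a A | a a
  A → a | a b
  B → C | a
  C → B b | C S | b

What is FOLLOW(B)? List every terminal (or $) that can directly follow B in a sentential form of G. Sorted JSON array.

FIRST iteration:
iter 1:
  A via A→a: +{a}
  B via B→a: +{a}
  C via C→B b: +{a}
  C via C→b: +{b}
  S via S→C b: +{a,b}
  FIRST(S)={a,b}  FIRST(A)={a}  FIRST(B)={a}  FIRST(C)={a,b}
iter 2:
  B via B→C: +{b}
  FIRST(S)={a,b}  FIRST(A)={a}  FIRST(B)={a,b}  FIRST(C)={a,b}
iter 3: (stable)
  FIRST(S)={a,b}  FIRST(A)={a}  FIRST(B)={a,b}  FIRST(C)={a,b}

Compute FOLLOW by fixpoint:
seed FOLLOW(S) with $
round 1:
  C→B b: FOLLOW(B) ⊇ FIRST(b) = {b}; new: +{b}
  C→C S: FOLLOW(C) ⊇ FIRST(S) = {a,b}; new: +{a,b}
  C→C S: FOLLOW(S) ⊇ FOLLOW(C) ⊇ {a,b}; new: +{a,b}
  S→a A: FOLLOW(A) ⊇ FOLLOW(S) ⊇ {$,a,b}; new: +{$,a,b}
  S: {$,a,b}  A: {$,a,b}  B: {b}  C: {a,b}
round 2: — fixpoint
  S: {$,a,b}  A: {$,a,b}  B: {b}  C: {a,b}

FOLLOW(B) = ["b"]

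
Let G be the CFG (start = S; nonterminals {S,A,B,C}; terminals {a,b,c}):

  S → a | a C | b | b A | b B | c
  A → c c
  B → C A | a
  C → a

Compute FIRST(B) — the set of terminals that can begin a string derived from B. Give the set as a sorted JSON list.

FIRST iteration:
iter 1:
  A via A→c c: +{c}
  B via B→a: +{a}
  C via C→a: +{a}
  S via S→a: +{a}
  S via S→b: +{b}
  S via S→c: +{c}
  FIRST[S]={a,b,c}  FIRST[A]={c}  FIRST[B]={a}  FIRST[C]={a}
iter 2: (stable)
  FIRST[S]={a,b,c}  FIRST[A]={c}  FIRST[B]={a}  FIRST[C]={a}

FIRST(B) = ["a"]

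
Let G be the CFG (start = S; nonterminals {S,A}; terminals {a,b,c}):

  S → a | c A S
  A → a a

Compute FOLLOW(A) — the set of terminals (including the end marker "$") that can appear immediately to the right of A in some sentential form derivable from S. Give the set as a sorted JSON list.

FIRST sets, iterate to fixpoint:
iter 1:
  A via A→a a: +{a}
  S via S→a: +{a}
  S via S→c A S: +{c}
  S: {a,c}  A: {a}
iter 2: — fixpoint
  S: {a,c}  A: {a}

FOLLOW iteration:
seed FOLLOW(S) with $
[1]
  S→c A S: FOLLOW(A) ⊇ FIRST(S) = {a,c}; new: +{a,c}
  FOLLOW[S]={$}  FOLLOW[A]={a,c}
[2] (no change)
  FOLLOW[S]={$}  FOLLOW[A]={a,c}

FOLLOW(A) = ["a", "c"]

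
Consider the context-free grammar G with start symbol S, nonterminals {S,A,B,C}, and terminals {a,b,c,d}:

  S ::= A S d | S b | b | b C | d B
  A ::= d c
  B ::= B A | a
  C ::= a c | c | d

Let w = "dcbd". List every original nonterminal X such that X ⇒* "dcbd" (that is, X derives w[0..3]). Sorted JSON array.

CNF form of G:
  S -> A X4 | S T3 | T0 B | T3 C | b
  A -> T0 T1
  B -> B A | a
  C -> T2 T1 | c | d
  T0 -> d
  T1 -> c
  T2 -> a
  T3 -> b
  X4 -> S T0

CYK table (by increasing span) — only the sub-triangle for w[0..3]:
  [0..0]={C,T0}  "d"  orig:{C}
  [1..1]={C,T1}  "c"  orig:{C}
  [2..2]={S,T3}  "b"  orig:{S}
  [3..3]={C,T0}  "d"  orig:{C}
  [0..1]={A}  "dc"
  [1..2]=∅  "cb"
  [2..3]={S,X4}  "bd"  orig:{S}
  [0..2]=∅  "dcb"
  [1..3]=∅  "cbd"
  [0..3]={S}  "dcbd"

Original NTs in T[0,3] deriving "dcbd": ["S"]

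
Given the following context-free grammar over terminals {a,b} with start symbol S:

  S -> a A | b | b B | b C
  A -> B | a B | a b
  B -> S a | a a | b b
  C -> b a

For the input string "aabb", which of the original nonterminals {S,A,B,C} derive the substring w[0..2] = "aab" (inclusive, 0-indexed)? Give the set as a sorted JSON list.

CNF form of G:
  S -> T0 A | T1 B | T1 C | b
  A -> S T0 | T0 B | T0 T0 | T0 T1 | T1 T1
  B -> S T0 | T0 T0 | T1 T1
  C -> T1 T0
  T0 -> a
  T1 -> b

CYK table (by increasing span) (cells [i..j] with 0 ≤ i ≤ j ≤ 2 only):
  cell(0,0) a: {T0}  orig:{}
  cell(1,1) a: {T0}  orig:{}
  cell(2,2) b: {S,T1}  orig:{S}
  cell(0,1) aa: {A,B}
  cell(1,2) ab: {A}
  cell(0,2) aab: {S}

Original NTs in T[0,2] deriving "aab": ["S"]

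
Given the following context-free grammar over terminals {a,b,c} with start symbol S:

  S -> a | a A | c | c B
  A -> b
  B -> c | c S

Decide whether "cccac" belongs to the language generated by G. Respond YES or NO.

CNF form of G:
  S -> T0 B | T1 A | a | c
  A -> b
  B -> T0 S | c
  T0 -> c
  T1 -> a

Fill CYK table bottom-up:
  cell(0,0) c: {B,S,T0}  orig:{B,S}
  cell(1,1) c: {B,S,T0}  orig:{B,S}
  cell(2,2) c: {B,S,T0}  orig:{B,S}
  cell(3,3) a: {S,T1}  orig:{S}
  cell(4,4) c: {B,S,T0}  orig:{B,S}
  cell(0,1) cc: {B,S}
  cell(1,2) cc: {B,S}
  cell(2,3) ca: {B}
  cell(3,4) ac: ∅
  cell(0,2) ccc: {B,S}
  cell(1,3) cca: {S}
  cell(2,4) cac: ∅
  cell(0,3) ccca: {B}
  cell(1,4) ccac: ∅
  cell(0,4) cccac: ∅

S ∉ T[0,4] ⇒ NO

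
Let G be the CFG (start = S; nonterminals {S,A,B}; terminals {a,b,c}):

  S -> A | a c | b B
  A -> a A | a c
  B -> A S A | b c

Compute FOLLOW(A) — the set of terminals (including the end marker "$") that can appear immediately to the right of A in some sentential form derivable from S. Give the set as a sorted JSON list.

FIRST iteration:
iter 1:
  A via A→a A: +{a}
  B via B→A S A: +{a}
  B via B→b c: +{b}
  S via S→A: +{a}
  S via S→b B: +{b}
  FIRST[S]={a,b}  FIRST[A]={a}  FIRST[B]={a,b}
iter 2: — fixpoint
  FIRST[S]={a,b}  FIRST[A]={a}  FIRST[B]={a,b}

FOLLOW sets:
initialize: $ ∈ FOLLOW(S)
pass 1:
  B→A S A: FOLLOW(A) ⊇ FIRST(S) = {a,b}; new: +{a,b}
  B→A S A: FOLLOW(S) ⊇ FIRST(A) = {a}; new: +{a}
  S→A: FOLLOW(A) ⊇ FOLLOW(S) ⊇ {$,a}; new: +{$}
  S→b B: FOLLOW(B) ⊇ FOLLOW(S) ⊇ {$,a}; new: +{$,a}
  S: {$,a}  A: {$,a,b}  B: {$,a}
pass 2: (no change)
  S: {$,a}  A: {$,a,b}  B: {$,a}

FOLLOW(A) = ["$", "a", "b"]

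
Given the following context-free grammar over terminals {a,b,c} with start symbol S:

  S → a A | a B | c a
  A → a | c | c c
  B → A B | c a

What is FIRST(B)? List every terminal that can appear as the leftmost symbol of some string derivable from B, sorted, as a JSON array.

FIRST iteration:
round 1:
  A via A→a: +{a}
  A via A→c: +{c}
  B via B→A B: +{a,c}
  S via S→a A: +{a}
  S via S→c a: +{c}
  FIRST(S)={a,c}  FIRST(A)={a,c}  FIRST(B)={a,c}
round 2: (stable)
  FIRST(S)={a,c}  FIRST(A)={a,c}  FIRST(B)={a,c}

FIRST(B) = ["a", "c"]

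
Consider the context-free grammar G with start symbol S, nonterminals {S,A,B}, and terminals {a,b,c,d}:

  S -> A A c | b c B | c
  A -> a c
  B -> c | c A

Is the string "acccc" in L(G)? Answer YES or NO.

CNF form of G:
  S -> A X3 | T2 X4 | c
  A -> T0 T1
  B -> T1 A | c
  T0 -> a
  T1 -> c
  T2 -> b
  X3 -> A T1
  X4 -> T1 B

CYK table (by increasing span):
  T[0,0] 'a' = {T0}  orig:{}
  T[1,1] 'c' = {B,S,T1}  orig:{B,S}
  T[2,2] 'c' = {B,S,T1}  orig:{B,S}
  T[3,3] 'c' = {B,S,T1}  orig:{B,S}
  T[4,4] 'c' = {B,S,T1}  orig:{B,S}
  T[0,1] 'ac' = {A}
  T[1,2] 'cc' = {X4}  orig:{}
  T[2,3] 'cc' = {X4}  orig:{}
  T[3,4] 'cc' = {X4}  orig:{}
  T[0,2] 'acc' = {X3}  orig:{}
  T[1,3] 'ccc' = ∅
  T[2,4] 'ccc' = ∅
  T[0,3] 'accc' = ∅
  T[1,4] 'cccc' = ∅
  T[0,4] 'acccc' = ∅

S ∉ T[0,4] ⇒ NO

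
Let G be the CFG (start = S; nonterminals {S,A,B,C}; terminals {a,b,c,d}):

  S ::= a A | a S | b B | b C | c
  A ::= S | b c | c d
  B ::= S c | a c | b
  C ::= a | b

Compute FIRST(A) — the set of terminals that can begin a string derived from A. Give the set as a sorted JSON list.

Compute FIRST by fixpoint:
iter 1:
  A via A→b c: +{b}
  A via A→c d: +{c}
  B via B→a c: +{a}
  B via B→b: +{b}
  C via C→a: +{a}
  C via C→b: +{b}
  S via S→a A: +{a}
  S via S→b B: +{b}
  S via S→c: +{c}
  S: {a,b,c}  A: {b,c}  B: {a,b}  C: {a,b}
iter 2:
  A via A→S: +{a}
  B via B→S c: +{c}
  S: {a,b,c}  A: {a,b,c}  B: {a,b,c}  C: {a,b}
iter 3: (no change)
  S: {a,b,c}  A: {a,b,c}  B: {a,b,c}  C: {a,b}

FIRST(A) = ["a", "b", "c"]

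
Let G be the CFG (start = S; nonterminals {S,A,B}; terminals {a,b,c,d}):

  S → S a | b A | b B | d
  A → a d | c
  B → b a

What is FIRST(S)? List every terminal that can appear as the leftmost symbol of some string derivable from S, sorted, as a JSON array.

FIRST iteration:
iter 1:
  A via A→a d: +{a}
  A via A→c: +{c}
  B via B→b a: +{b}
  S via S→b A: +{b}
  S via S→d: +{d}
  FIRST[S]={b,d}  FIRST[A]={a,c}  FIRST[B]={b}
iter 2: — fixpoint
  FIRST[S]={b,d}  FIRST[A]={a,c}  FIRST[B]={b}

FIRST(S) = ["b", "d"]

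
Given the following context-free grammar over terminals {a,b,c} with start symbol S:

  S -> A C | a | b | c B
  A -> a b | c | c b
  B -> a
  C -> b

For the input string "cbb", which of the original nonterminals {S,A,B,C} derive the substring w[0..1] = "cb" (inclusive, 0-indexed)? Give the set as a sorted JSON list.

Convert to CNF:
  S -> A C | T2 B | a | b
  A -> T0 T1 | T2 T1 | c
  B -> a
  C -> b
  T0 -> a
  T1 -> b
  T2 -> c

CYK table (by increasing span) (cells [i..j] with 0 ≤ i ≤ j ≤ 1 only):
  [0..0]={A,T2}  "c"  orig:{A}
  [1..1]={C,S,T1}  "b"  orig:{C,S}
  [0..1]={A,S}  "cb"

Original NTs in T[0,1] deriving "cb": ["A", "S"]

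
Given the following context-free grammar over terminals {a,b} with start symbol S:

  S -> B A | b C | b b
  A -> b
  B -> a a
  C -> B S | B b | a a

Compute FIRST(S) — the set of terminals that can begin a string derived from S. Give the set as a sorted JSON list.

FIRST iteration:
pass 1:
  A via A→b: +{b}
  B via B→a a: +{a}
  C via C→B S: +{a}
  S via S→B A: +{a}
  S via S→b C: +{b}
  FIRST(S)={a,b}  FIRST(A)={b}  FIRST(B)={a}  FIRST(C)={a}
pass 2: (no change)
  FIRST(S)={a,b}  FIRST(A)={b}  FIRST(B)={a}  FIRST(C)={a}

FIRST(S) = ["a", "b"]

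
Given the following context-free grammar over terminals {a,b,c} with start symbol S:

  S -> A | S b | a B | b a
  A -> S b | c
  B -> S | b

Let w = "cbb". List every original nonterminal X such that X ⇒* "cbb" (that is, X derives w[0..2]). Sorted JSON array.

Convert to CNF:
  S -> S T0 | T0 T1 | T1 B | c
  A -> S T0 | c
  B -> S T0 | T0 T1 | T1 B | b | c
  T0 -> b
  T1 -> a

Fill CYK table bottom-up, restricted to cells inside w[0..2]:
  cell(0,0) c: {A,B,S}
  cell(1,1) b: {B,T0}  orig:{B}
  cell(2,2) b: {B,T0}  orig:{B}
  cell(0,1) cb: {A,B,S}
  cell(1,2) bb: ∅
  cell(0,2) cbb: {A,B,S}

Original NTs in T[0,2] deriving "cbb": ["A", "B", "S"]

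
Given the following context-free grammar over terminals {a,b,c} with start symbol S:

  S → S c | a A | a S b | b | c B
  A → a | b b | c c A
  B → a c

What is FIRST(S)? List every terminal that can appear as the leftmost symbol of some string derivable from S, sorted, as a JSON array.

FIRST sets, iterate to fixpoint:
iter 1:
  A via A→a: +{a}
  A via A→b b: +{b}
  A via A→c c A: +{c}
  B via B→a c: +{a}
  S via S→a A: +{a}
  S via S→b: +{b}
  S via S→c B: +{c}
  FIRST(S)={a,b,c}  FIRST(A)={a,b,c}  FIRST(B)={a}
iter 2: (no change)
  FIRST(S)={a,b,c}  FIRST(A)={a,b,c}  FIRST(B)={a}

FIRST(S) = ["a", "b", "c"]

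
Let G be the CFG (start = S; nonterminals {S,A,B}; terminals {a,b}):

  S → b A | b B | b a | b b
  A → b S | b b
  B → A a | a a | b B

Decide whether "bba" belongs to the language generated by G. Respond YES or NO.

CNF form of G:
  S -> T0 A | T0 B | T0 T0 | T0 T1
  A -> T0 S | T0 T0
  B -> A T1 | T0 B | T1 T1
  T0 -> b
  T1 -> a

CYK fill:
  [0..0]={T0}  "b"  orig:{}
  [1..1]={T0}  "b"  orig:{}
  [2..2]={T1}  "a"  orig:{}
  [0..1]={A,S}  "bb"
  [1..2]={S}  "ba"
  [0..2]={A,B}  "bba"

S ∉ T[0,2] ⇒ NO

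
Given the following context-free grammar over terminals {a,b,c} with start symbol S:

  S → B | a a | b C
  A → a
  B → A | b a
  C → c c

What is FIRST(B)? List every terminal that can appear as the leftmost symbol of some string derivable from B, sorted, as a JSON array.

Compute FIRST by fixpoint:
[1]
  A via A→a: +{a}
  B via B→A: +{a}
  B via B→b a: +{b}
  C via C→c c: +{c}
  S via S→B: +{a,b}
  S: {a,b}  A: {a}  B: {a,b}  C: {c}
[2] (stable)
  S: {a,b}  A: {a}  B: {a,b}  C: {c}

FIRST(B) = ["a", "b"]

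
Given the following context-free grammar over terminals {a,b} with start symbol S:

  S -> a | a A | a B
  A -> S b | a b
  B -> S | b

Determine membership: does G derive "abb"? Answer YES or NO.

Convert to CNF:
  S -> T1 A | T1 B | a
  A -> S T0 | T1 T0
  B -> T1 A | T1 B | a | b
  T0 -> b
  T1 -> a

CYK fill:
  T[0,0] 'a' = {B,S,T1}  orig:{B,S}
  T[1,1] 'b' = {B,T0}  orig:{B}
  T[2,2] 'b' = {B,T0}  orig:{B}
  T[0,1] 'ab' = {A,B,S}
  T[1,2] 'bb' = ∅
  T[0,2] 'abb' = {A}

S ∉ T[0,2] ⇒ NO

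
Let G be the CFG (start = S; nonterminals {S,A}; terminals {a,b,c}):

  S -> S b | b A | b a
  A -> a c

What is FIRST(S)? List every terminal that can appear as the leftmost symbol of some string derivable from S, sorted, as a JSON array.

FIRST sets, iterate to fixpoint:
pass 1:
  A via A→a c: +{a}
  S via S→b A: +{b}
  S: {b}  A: {a}
pass 2: done
  S: {b}  A: {a}

FIRST(S) = ["b"]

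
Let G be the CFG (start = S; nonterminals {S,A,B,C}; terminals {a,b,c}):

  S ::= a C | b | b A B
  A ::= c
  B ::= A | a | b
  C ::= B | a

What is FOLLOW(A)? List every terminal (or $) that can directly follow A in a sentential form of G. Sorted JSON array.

FIRST iteration:
pass 1:
  A via A→c: +{c}
  B via B→A: +{c}
  B via B→a: +{a}
  B via B→b: +{b}
  C via C→B: +{a,b,c}
  S via S→a C: +{a}
  S via S→b: +{b}
  S: {a,b}  A: {c}  B: {a,b,c}  C: {a,b,c}
pass 2: (no change)
  S: {a,b}  A: {c}  B: {a,b,c}  C: {a,b,c}

FOLLOW iteration:
seed FOLLOW(S) with $
iter 1:
  S→a C: FOLLOW(C) ⊇ FOLLOW(S) ⊇ {$}; new: +{$}
  S→b A B: FOLLOW(A) ⊇ FIRST(B) = {a,b,c}; new: +{a,b,c}
  S→b A B: FOLLOW(B) ⊇ FOLLOW(S) ⊇ {$}; new: +{$}
  FOLLOW[S]={$}  FOLLOW[A]={a,b,c}  FOLLOW[B]={$}  FOLLOW[C]={$}
iter 2:
  B→A: FOLLOW(A) ⊇ FOLLOW(B) ⊇ {$}; new: +{$}
  FOLLOW[S]={$}  FOLLOW[A]={$,a,b,c}  FOLLOW[B]={$}  FOLLOW[C]={$}
iter 3: — fixpoint
  FOLLOW[S]={$}  FOLLOW[A]={$,a,b,c}  FOLLOW[B]={$}  FOLLOW[C]={$}

FOLLOW(A) = ["$", "a", "b", "c"]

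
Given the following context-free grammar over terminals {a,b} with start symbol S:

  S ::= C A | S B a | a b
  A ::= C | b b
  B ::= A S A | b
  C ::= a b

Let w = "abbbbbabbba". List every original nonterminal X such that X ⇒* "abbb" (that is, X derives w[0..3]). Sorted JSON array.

Convert to CNF:
  S -> C A | S X3 | T0 T1
  A -> T0 T1 | T1 T1
  B -> A X2 | b
  C -> T0 T1
  T0 -> a
  T1 -> b
  X2 -> S A
  X3 -> B T0

CYK fill, restricted to cells inside w[0..3]:
  T[0,0] 'a' = {T0}  orig:{}
  T[1,1] 'b' = {B,T1}  orig:{B}
  T[2,2] 'b' = {B,T1}  orig:{B}
  T[3,3] 'b' = {B,T1}  orig:{B}
  T[0,1] 'ab' = {A,C,S}
  T[1,2] 'bb' = {A}
  T[2,3] 'bb' = {A}
  T[0,2] 'abb' = ∅
  T[1,3] 'bbb' = ∅
  T[0,3] 'abbb' = {S,X2}  orig:{S}

Original NTs in T[0,3] deriving "abbb": ["S"]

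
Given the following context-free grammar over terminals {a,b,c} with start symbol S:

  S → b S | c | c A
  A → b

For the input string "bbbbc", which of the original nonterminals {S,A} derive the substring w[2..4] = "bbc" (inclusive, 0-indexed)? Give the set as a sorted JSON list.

Convert to CNF:
  S -> T0 S | T1 A | c
  A -> b
  T0 -> b
  T1 -> c

Fill CYK table bottom-up, restricted to cells inside w[2..4]:
  T[2,2] 'b' = {A,T0}  orig:{A}
  T[3,3] 'b' = {A,T0}  orig:{A}
  T[4,4] 'c' = {S,T1}  orig:{S}
  T[2,3] 'bb' = ∅
  T[3,4] 'bc' = {S}
  T[2,4] 'bbc' = {S}

Original NTs in T[2,4] deriving "bbc": ["S"]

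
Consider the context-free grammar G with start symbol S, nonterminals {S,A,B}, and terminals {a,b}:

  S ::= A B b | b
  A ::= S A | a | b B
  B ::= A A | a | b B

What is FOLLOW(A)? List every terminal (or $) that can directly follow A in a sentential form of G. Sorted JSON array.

Compute FIRST by fixpoint:
iter 1:
  A via A→a: +{a}
  A via A→b B: +{b}
  B via B→A A: +{a,b}
  S via S→A B b: +{a,b}
  FIRST[S]={a,b}  FIRST[A]={a,b}  FIRST[B]={a,b}
iter 2: — fixpoint
  FIRST[S]={a,b}  FIRST[A]={a,b}  FIRST[B]={a,b}

Compute FOLLOW by fixpoint:
seed FOLLOW(S) with $
iter 1:
  A→S A: FOLLOW(S) ⊇ FIRST(A) = {a,b}; new: +{a,b}
  B→A A: FOLLOW(A) ⊇ FIRST(A) = {a,b}; new: +{a,b}
  S→A B b: FOLLOW(B) ⊇ FIRST(b) = {b}; new: +{b}
  FOLLOW(S)={$,a,b}  FOLLOW(A)={a,b}  FOLLOW(B)={b}
iter 2:
  A→b B: FOLLOW(B) ⊇ FOLLOW(A) ⊇ {a,b}; new: +{a}
  FOLLOW(S)={$,a,b}  FOLLOW(A)={a,b}  FOLLOW(B)={a,b}
iter 3: (stable)
  FOLLOW(S)={$,a,b}  FOLLOW(A)={a,b}  FOLLOW(B)={a,b}

FOLLOW(A) = ["a", "b"]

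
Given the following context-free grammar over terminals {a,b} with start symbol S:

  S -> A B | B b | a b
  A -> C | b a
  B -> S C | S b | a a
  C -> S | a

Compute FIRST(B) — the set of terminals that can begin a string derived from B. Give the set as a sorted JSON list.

FIRST iteration:
round 1:
  A via A→b a: +{b}
  B via B→a a: +{a}
  C via C→a: +{a}
  S via S→A B: +{b}
  S via S→B b: +{a}
  FIRST(S)={a,b}  FIRST(A)={b}  FIRST(B)={a}  FIRST(C)={a}
round 2:
  A via A→C: +{a}
  B via B→S C: +{b}
  C via C→S: +{b}
  FIRST(S)={a,b}  FIRST(A)={a,b}  FIRST(B)={a,b}  FIRST(C)={a,b}
round 3: (stable)
  FIRST(S)={a,b}  FIRST(A)={a,b}  FIRST(B)={a,b}  FIRST(C)={a,b}

FIRST(B) = ["a", "b"]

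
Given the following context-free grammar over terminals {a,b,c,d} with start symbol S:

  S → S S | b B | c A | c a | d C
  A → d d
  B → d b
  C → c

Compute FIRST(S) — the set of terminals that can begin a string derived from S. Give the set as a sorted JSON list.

FIRST iteration:
round 1:
  A via A→d d: +{d}
  B via B→d b: +{d}
  C via C→c: +{c}
  S via S→b B: +{b}
  S via S→c A: +{c}
  S via S→d C: +{d}
  S: {b,c,d}  A: {d}  B: {d}  C: {c}
round 2: (no change)
  S: {b,c,d}  A: {d}  B: {d}  C: {c}

FIRST(S) = ["b", "c", "d"]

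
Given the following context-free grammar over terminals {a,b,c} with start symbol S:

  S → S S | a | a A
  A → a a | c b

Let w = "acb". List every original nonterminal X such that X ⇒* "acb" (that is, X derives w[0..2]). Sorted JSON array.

Convert to CNF:
  S -> S S | T0 A | a
  A -> T0 T0 | T1 T2
  T0 -> a
  T1 -> c
  T2 -> b

Fill CYK table bottom-up (cells [i..j] with 0 ≤ i ≤ j ≤ 2 only):
  [0..0]={S,T0}  "a"  orig:{S}
  [1..1]={T1}  "c"  orig:{}
  [2..2]={T2}  "b"  orig:{}
  [0..1]=∅  "ac"
  [1..2]={A}  "cb"
  [0..2]={S}  "acb"

Original NTs in T[0,2] deriving "acb": ["S"]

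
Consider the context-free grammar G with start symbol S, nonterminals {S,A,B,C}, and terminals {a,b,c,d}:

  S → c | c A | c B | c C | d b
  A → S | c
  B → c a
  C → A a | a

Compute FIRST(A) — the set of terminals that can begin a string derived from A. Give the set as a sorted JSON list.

Compute FIRST by fixpoint:
round 1:
  A via A→c: +{c}
  B via B→c a: +{c}
  C via C→A a: +{c}
  C via C→a: +{a}
  S via S→c: +{c}
  S via S→d b: +{d}
  FIRST(S)={c,d}  FIRST(A)={c}  FIRST(B)={c}  FIRST(C)={a,c}
round 2:
  A via A→S: +{d}
  C via C→A a: +{d}
  FIRST(S)={c,d}  FIRST(A)={c,d}  FIRST(B)={c}  FIRST(C)={a,c,d}
round 3: (stable)
  FIRST(S)={c,d}  FIRST(A)={c,d}  FIRST(B)={c}  FIRST(C)={a,c,d}

FIRST(A) = ["c", "d"]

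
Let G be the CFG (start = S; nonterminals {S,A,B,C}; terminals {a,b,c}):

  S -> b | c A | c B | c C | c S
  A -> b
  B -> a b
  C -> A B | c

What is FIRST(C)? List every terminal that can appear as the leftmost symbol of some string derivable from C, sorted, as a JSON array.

FIRST iteration:
pass 1:
  A via A→b: +{b}
  B via B→a b: +{a}
  C via C→A B: +{b}
  C via C→c: +{c}
  S via S→b: +{b}
  S via S→c A: +{c}
  S: {b,c}  A: {b}  B: {a}  C: {b,c}
pass 2: done
  S: {b,c}  A: {b}  B: {a}  C: {b,c}

FIRST(C) = ["b", "c"]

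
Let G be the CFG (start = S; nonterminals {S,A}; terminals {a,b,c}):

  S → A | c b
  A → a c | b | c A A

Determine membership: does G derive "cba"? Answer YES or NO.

Convert to CNF:
  S -> T0 T1 | T1 T2 | T1 X4 | b
  A -> T0 T1 | T1 X3 | b
  T0 -> a
  T1 -> c
  T2 -> b
  X3 -> A A
  X4 -> A A

CYK table (by increasing span):
  cell(0,0) c: {T1}  orig:{}
  cell(1,1) b: {A,S,T2}  orig:{A,S}
  cell(2,2) a: {T0}  orig:{}
  cell(0,1) cb: {S}
  cell(1,2) ba: ∅
  cell(0,2) cba: ∅

S ∉ T[0,2] ⇒ NO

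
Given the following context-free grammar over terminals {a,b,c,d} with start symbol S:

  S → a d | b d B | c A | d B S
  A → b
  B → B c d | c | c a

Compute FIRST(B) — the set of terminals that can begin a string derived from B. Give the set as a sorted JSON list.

FIRST sets, iterate to fixpoint:
iter 1:
  A via A→b: +{b}
  B via B→c: +{c}
  S via S→a d: +{a}
  S via S→b d B: +{b}
  S via S→c A: +{c}
  S via S→d B S: +{d}
  FIRST(S)={a,b,c,d}  FIRST(A)={b}  FIRST(B)={c}
iter 2: done
  FIRST(S)={a,b,c,d}  FIRST(A)={b}  FIRST(B)={c}

FIRST(B) = ["c"]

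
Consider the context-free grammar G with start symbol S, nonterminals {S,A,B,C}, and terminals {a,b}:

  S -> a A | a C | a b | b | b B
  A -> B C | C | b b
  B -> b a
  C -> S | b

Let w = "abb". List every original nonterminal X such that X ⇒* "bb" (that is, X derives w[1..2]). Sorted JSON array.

CNF form of G:
  S -> T0 A | T0 C | T0 T1 | T1 B | b
  A -> B C | T0 A | T0 C | T0 T1 | T1 B | T1 T1 | b
  B -> T1 T0
  C -> T0 A | T0 C | T0 T1 | T1 B | b
  T0 -> a
  T1 -> b

CYK fill — only the sub-triangle for w[1..2]:
  cell(1,1) b: {A,C,S,T1}  orig:{A,C,S}
  cell(2,2) b: {A,C,S,T1}  orig:{A,C,S}
  cell(1,2) bb: {A}

Original NTs in T[1,2] deriving "bb": ["A"]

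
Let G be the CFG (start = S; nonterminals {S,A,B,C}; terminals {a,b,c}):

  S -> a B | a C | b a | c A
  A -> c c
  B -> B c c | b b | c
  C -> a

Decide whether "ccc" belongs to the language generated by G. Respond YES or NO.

Convert to CNF:
  S -> T0 A | T1 T2 | T2 B | T2 C
  A -> T0 T0
  B -> B X3 | T1 T1 | c
  C -> a
  T0 -> c
  T1 -> b
  T2 -> a
  X3 -> T0 T0

Fill CYK table bottom-up:
  [0..0]={B,T0}  "c"  orig:{B}
  [1..1]={B,T0}  "c"  orig:{B}
  [2..2]={B,T0}  "c"  orig:{B}
  [0..1]={A,X3}  "cc"  orig:{A}
  [1..2]={A,X3}  "cc"  orig:{A}
  [0..2]={B,S}  "ccc"

S ∈ T[0,2] ⇒ YES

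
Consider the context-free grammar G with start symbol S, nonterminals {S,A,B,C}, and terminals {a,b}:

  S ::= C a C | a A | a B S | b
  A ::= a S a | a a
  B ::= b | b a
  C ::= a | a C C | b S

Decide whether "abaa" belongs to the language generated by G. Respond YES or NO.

Convert to CNF:
  S -> C X4 | T0 A | T0 X5 | b
  A -> T0 T0 | T0 X2
  B -> T1 T0 | b
  C -> T0 X3 | T1 S | a
  T0 -> a
  T1 -> b
  X2 -> S T0
  X3 -> C C
  X4 -> T0 C
  X5 -> B S

Fill CYK table bottom-up:
  cell(0,0) a: {C,T0}  orig:{C}
  cell(1,1) b: {B,S,T1}  orig:{B,S}
  cell(2,2) a: {C,T0}  orig:{C}
  cell(3,3) a: {C,T0}  orig:{C}
  cell(0,1) ab: ∅
  cell(1,2) ba: {B,X2}  orig:{B}
  cell(2,3) aa: {A,X3,X4}  orig:{A}
  cell(0,2) aba: {A}
  cell(1,3) baa: ∅
  cell(0,3) abaa: ∅

S ∉ T[0,3] ⇒ NO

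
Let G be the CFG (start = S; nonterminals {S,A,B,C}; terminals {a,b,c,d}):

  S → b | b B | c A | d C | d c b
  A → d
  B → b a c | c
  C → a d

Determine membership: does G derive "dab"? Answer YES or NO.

CNF form of G:
  S -> T0 B | T2 A | T3 C | T3 X5 | b
  A -> d
  B -> T0 X4 | c
  C -> T1 T3
  T0 -> b
  T1 -> a
  T2 -> c
  T3 -> d
  X4 -> T1 T2
  X5 -> T2 T0

Fill CYK table bottom-up:
  cell(0,0) d: {A,T3}  orig:{A}
  cell(1,1) a: {T1}  orig:{}
  cell(2,2) b: {S,T0}  orig:{S}
  cell(0,1) da: ∅
  cell(1,2) ab: ∅
  cell(0,2) dab: ∅

S ∉ T[0,2] ⇒ NO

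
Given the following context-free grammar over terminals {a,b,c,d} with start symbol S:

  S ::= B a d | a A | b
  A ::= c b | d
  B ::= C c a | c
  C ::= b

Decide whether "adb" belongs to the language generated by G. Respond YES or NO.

Convert to CNF:
  S -> B X5 | T2 A | b
  A -> T0 T1 | d
  B -> C X4 | c
  C -> b
  T0 -> c
  T1 -> b
  T2 -> a
  T3 -> d
  X4 -> T0 T2
  X5 -> T2 T3

Fill CYK table bottom-up:
  cell(0,0) a: {T2}  orig:{}
  cell(1,1) d: {A,T3}  orig:{A}
  cell(2,2) b: {C,S,T1}  orig:{C,S}
  cell(0,1) ad: {S,X5}  orig:{S}
  cell(1,2) db: ∅
  cell(0,2) adb: ∅

S ∉ T[0,2] ⇒ NO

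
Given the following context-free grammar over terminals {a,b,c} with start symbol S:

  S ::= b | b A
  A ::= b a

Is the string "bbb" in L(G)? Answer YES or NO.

CNF form of G:
  S -> T0 A | b
  A -> T0 T1
  T0 -> b
  T1 -> a

CYK table (by increasing span):
  T[0,0] 'b' = {S,T0}  orig:{S}
  T[1,1] 'b' = {S,T0}  orig:{S}
  T[2,2] 'b' = {S,T0}  orig:{S}
  T[0,1] 'bb' = ∅
  T[1,2] 'bb' = ∅
  T[0,2] 'bbb' = ∅

S ∉ T[0,2] ⇒ NO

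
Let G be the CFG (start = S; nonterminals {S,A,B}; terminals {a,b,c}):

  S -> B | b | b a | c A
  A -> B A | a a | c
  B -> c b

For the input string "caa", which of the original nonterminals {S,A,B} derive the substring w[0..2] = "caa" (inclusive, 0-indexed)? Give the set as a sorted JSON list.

CNF form of G:
  S -> T1 A | T1 T2 | T2 T0 | b
  A -> B A | T0 T0 | c
  B -> T1 T2
  T0 -> a
  T1 -> c
  T2 -> b

CYK table (by increasing span) (cells [i..j] with 0 ≤ i ≤ j ≤ 2 only):
  [0..0]={A,T1}  "c"  orig:{A}
  [1..1]={T0}  "a"  orig:{}
  [2..2]={T0}  "a"  orig:{}
  [0..1]=∅  "ca"
  [1..2]={A}  "aa"
  [0..2]={S}  "caa"

Original NTs in T[0,2] deriving "caa": ["S"]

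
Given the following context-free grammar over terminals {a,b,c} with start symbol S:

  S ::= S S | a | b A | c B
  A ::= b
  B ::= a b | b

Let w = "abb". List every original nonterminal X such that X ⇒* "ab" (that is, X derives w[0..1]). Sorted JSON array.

CNF form of G:
  S -> S S | T1 A | T2 B | a
  A -> b
  B -> T0 T1 | b
  T0 -> a
  T1 -> b
  T2 -> c

Fill CYK table bottom-up (cells [i..j] with 0 ≤ i ≤ j ≤ 1 only):
  [0..0]={S,T0}  "a"  orig:{S}
  [1..1]={A,B,T1}  "b"  orig:{A,B}
  [0..1]={B}  "ab"

Original NTs in T[0,1] deriving "ab": ["B"]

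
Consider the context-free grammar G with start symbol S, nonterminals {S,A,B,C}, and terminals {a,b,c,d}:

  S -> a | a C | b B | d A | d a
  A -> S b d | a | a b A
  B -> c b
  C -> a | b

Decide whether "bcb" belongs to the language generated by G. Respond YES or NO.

Convert to CNF:
  S -> T0 B | T1 A | T1 T2 | T2 C | a
  A -> S X4 | T2 X5 | a
  B -> T3 T0
  C -> a | b
  T0 -> b
  T1 -> d
  T2 -> a
  T3 -> c
  X4 -> T0 T1
  X5 -> T0 A

CYK fill:
  [0..0]={C,T0}  "b"  orig:{C}
  [1..1]={T3}  "c"  orig:{}
  [2..2]={C,T0}  "b"  orig:{C}
  [0..1]=∅  "bc"
  [1..2]={B}  "cb"
  [0..2]={S}  "bcb"

S ∈ T[0,2] ⇒ YES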